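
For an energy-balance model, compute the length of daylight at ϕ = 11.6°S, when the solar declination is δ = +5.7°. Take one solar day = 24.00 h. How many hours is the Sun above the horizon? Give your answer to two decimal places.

cos h₀ = −tan ϕ · tan δ = −tan(-11.6°) × tan(+5.700°) = 0.0205, so h₀ = 1.5503 rad = 88.83°.
Daylight = 2h₀/(2π) × 24.00 h = (1.5503/π) × 24.00 = 11.84 h.

11.84 h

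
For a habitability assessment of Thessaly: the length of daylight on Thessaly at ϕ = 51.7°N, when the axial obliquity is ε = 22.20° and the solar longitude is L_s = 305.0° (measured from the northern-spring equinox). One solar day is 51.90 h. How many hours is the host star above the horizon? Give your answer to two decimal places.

18.93 h

Solar declination: sin δ = sin ε · sin L_s = sin 22.20° × sin 305.0° = -0.30951, so δ = -18.030°.
cos h₀ = −tan ϕ · tan δ = −tan(+51.7°) × tan(-18.030°) = 0.4121, so h₀ = 1.1460 rad = 65.66°.
Daylight = 2h₀/(2π) × 51.90 h = (1.1460/π) × 51.90 = 18.93 h.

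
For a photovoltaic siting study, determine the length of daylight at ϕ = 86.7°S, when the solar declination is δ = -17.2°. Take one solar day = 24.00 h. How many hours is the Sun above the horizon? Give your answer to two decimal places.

Sunrise equation: cos h₀ = −tan ϕ · tan δ = -5.3686 ≤ −1, so the Sun never sets (polar day) and h₀ = π.
Daylight = 2h₀/(2π) × 24.00 h = (3.1416/π) × 24.00 = 24.00 h.

24.00 h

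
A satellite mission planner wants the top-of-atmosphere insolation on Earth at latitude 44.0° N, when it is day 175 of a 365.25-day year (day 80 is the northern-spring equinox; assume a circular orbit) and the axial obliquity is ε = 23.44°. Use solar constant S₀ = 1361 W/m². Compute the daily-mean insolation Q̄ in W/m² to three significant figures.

Q̄ ≈ 499 W/m²

Solar longitude: λ_s = 360° × (175 − 80)/365.25 = 93.634°.
sin δ = sin 23.44° × sin 93.634° = 0.39699, so δ = +23.390°.
cos H₀ = −tan(+44.0°) tan(+23.390°) = -0.4177, H₀ = 2.0017 rad.
Bracket: H₀ sin φ sin δ + cos φ cos δ sin H₀ = 2.0017×0.69466×0.39699 + 0.71934×0.91782×0.90859 = 0.552015 + 0.599874 = 1.151889.
Q̄ = (S₀/π) × [bracket] = (1361/π) × 1.151889 = 499.0 W/m².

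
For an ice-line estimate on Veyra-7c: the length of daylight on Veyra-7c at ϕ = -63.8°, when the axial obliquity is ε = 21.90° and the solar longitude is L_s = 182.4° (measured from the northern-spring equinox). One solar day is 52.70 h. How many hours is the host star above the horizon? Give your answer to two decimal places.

26.88 h

Solar declination: sin δ = sin ε · sin L_s = sin 21.90° × sin 182.4° = -0.01562, so δ = -0.895°.
cos h₀ = −tan ϕ · tan δ = −tan(-63.8°) × tan(-0.895°) = -0.0317, so h₀ = 1.6025 rad = 91.82°.
Daylight = 2h₀/(2π) × 52.70 h = (1.6025/π) × 52.70 = 26.88 h.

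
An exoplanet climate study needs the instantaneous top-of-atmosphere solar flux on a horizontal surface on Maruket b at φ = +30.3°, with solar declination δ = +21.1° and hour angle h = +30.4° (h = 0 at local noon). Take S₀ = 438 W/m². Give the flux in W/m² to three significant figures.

384 W/m²

cos θ_z = sin φ sin δ + cos φ cos δ cos h = 0.181628 + 0.694762 = 0.876390.
Flux = S₀ · cos θ_z = 438 × 0.876390 = 383.9 W/m².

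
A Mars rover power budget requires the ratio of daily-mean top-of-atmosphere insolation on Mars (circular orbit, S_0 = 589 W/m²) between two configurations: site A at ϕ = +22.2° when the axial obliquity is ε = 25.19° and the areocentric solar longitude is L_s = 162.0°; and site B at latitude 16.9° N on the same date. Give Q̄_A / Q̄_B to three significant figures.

Q̄_A / Q̄_B ≈ 0.988

— Configuration A (ϕ=+22.2°):
sin δ = sin 25.19° × sin 162.0° = 0.13152, so δ = +7.558°.
cos h₀ = −tan(+22.2°) tan(+7.558°) = -0.0541, h₀ = 1.6250 rad.
Bracket: h₀ sin ϕ sin δ + cos ϕ cos δ sin h₀ = 1.6250×0.37784×0.13152 + 0.92587×0.99131×0.99853 = 0.080752 + 0.916475 = 0.997227.
Q̄ = (S_0/π) × [bracket] = (589/π) × 0.997227 = 186.96 W/m².
— Configuration B (ϕ=+16.9°):
cos h₀ = −tan(+16.9°) tan(+7.558°) = -0.0403, h₀ = 1.6111 rad.
Bracket: h₀ sin ϕ sin δ + cos ϕ cos δ sin h₀ = 1.6111×0.29070×0.13152 + 0.95681×0.99131×0.99919 = 0.061597 + 0.947727 = 1.009324.
Q̄ = (S_0/π) × [bracket] = (589/π) × 1.009324 = 189.23 W/m².
Ratio Q̄_A / Q̄_B = 186.96 / 189.23 = 0.9880.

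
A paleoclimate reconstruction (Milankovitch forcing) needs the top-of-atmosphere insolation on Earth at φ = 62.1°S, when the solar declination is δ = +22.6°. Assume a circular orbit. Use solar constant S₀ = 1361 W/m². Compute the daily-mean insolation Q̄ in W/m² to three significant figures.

Q̄ ≈ 17.6 W/m²

cos H₀ = −tan(-62.1°) tan(+22.600°) = 0.7862, H₀ = 0.6662 rad.
Bracket: H₀ sin φ sin δ + cos φ cos δ sin H₀ = 0.6662×-0.88377×0.38430 + 0.46793×0.92321×0.61800 = -0.226263 + 0.266975 = 0.040712.
Q̄ = (S₀/π) × [bracket] = (1361/π) × 0.040712 = 17.64 W/m².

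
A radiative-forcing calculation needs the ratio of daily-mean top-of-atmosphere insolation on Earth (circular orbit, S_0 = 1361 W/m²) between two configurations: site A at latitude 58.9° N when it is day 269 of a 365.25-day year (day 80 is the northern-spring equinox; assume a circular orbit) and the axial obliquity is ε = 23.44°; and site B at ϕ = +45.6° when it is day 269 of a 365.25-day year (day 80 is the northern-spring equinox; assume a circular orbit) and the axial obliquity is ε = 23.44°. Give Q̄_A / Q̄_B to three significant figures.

— Configuration A (ϕ=+58.9°):
Solar longitude: L_s = 360° × (269 − 80)/365.25 = 186.283°.
sin δ = sin 23.44° × sin 186.283° = -0.04354, so δ = -2.495°.
cos h₀ = −tan(+58.9°) tan(-2.495°) = 0.0722, h₀ = 1.4985 rad.
Bracket: h₀ sin ϕ sin δ + cos ϕ cos δ sin h₀ = 1.4985×0.85627×-0.04354 + 0.51653×0.99905×0.99739 = -0.055867 + 0.514692 = 0.458825.
Q̄ = (S_0/π) × [bracket] = (1361/π) × 0.458825 = 198.77 W/m².
— Configuration B (ϕ=+45.6°):
Solar longitude: L_s = 360° × (269 − 80)/365.25 = 186.283°.
sin δ = sin 23.44° × sin 186.283° = -0.04354, so δ = -2.495°.
cos h₀ = −tan(+45.6°) tan(-2.495°) = 0.0445, h₀ = 1.5263 rad.
Bracket: h₀ sin ϕ sin δ + cos ϕ cos δ sin h₀ = 1.5263×0.71447×-0.04354 + 0.69966×0.99905×0.99901 = -0.047480 + 0.698303 = 0.650823.
Q̄ = (S_0/π) × [bracket] = (1361/π) × 0.650823 = 281.95 W/m².
Ratio Q̄_A / Q̄_B = 198.77 / 281.95 = 0.7050.

Q̄_A / Q̄_B ≈ 0.705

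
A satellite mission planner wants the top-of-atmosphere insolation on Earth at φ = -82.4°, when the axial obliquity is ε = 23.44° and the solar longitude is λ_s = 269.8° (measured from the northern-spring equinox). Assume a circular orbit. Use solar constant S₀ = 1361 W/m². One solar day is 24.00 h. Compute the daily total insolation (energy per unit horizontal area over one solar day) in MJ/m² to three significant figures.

Solar declination: sin δ = sin ε · sin λ_s = sin 23.44° × sin 269.8° = -0.39779, so δ = -23.440°.
cos H₀ = −tan(-82.4°) tan(-23.440°) = -3.2494 ≤ −1 ⇒ polar day, H₀ = π.
Bracket: H₀ sin φ sin δ + cos φ cos δ sin H₀ = 3.1416×-0.99122×-0.39779 + 0.13226×0.91748×0.00000 = 1.238725 + 0.000000 = 1.238725.
Q̄ = (S₀/π) × [bracket] = (1361/π) × 1.238725 = 536.64 W/m².
Daily total = Q̄ × 24.00 h × 3600 s/h = 536.64 × 24.00 × 3600 / 10⁶ = 46.37 MJ/m².

46.4 MJ/m²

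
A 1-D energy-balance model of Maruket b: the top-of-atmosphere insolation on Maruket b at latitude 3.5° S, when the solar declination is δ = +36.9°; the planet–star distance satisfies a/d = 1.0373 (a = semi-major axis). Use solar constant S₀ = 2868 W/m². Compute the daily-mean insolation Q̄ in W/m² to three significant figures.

cos H₀ = −tan(-3.5°) tan(+36.900°) = 0.0459, H₀ = 1.5249 rad.
Bracket: H₀ sin φ sin δ + cos φ cos δ sin H₀ = 1.5249×-0.06105×0.60042 + 0.99813×0.79968×0.99895 = -0.055896 + 0.797347 = 0.741451.
Inverse-square distance factor (a/d)² = 1.0373² = 1.075991.
Q̄ = (S₀/π) × 1.075991 × [bracket] = (2868/π) × 1.075991 × 0.741451 = 728.3 W/m².

Q̄ ≈ 728 W/m²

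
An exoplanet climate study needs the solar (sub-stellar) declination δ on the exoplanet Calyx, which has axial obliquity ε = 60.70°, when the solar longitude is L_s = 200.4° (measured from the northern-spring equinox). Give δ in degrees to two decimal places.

δ = -17.70°

sin δ = sin ε · sin L_s = sin 60.70° × sin 200.4° = -0.303979.
δ = arcsin(-0.303979) = -17.70°.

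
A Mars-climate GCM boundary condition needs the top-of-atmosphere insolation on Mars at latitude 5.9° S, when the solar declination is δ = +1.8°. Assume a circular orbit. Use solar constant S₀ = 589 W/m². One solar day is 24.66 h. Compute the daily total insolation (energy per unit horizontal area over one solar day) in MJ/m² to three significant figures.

cos H₀ = −tan(-5.9°) tan(+1.800°) = 0.0032, H₀ = 1.5675 rad.
Bracket: H₀ sin φ sin δ + cos φ cos δ sin H₀ = 1.5675×-0.10279×0.03141 + 0.99470×0.99951×0.99999 = -0.005061 + 0.994203 = 0.989142.
Q̄ = (S₀/π) × [bracket] = (589/π) × 0.989142 = 185.45 W/m².
Daily total = Q̄ × 24.66 h × 3600 s/h = 185.45 × 24.66 × 3600 / 10⁶ = 16.46 MJ/m².

16.5 MJ/m²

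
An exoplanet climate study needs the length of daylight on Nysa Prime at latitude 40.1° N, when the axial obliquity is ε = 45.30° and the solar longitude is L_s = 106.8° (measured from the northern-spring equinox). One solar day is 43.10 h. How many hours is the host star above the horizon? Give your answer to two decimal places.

Solar declination: sin δ = sin ε · sin L_s = sin 45.30° × sin 106.8° = 0.68046, so δ = +42.880°.
cos h₀ = −tan ϕ · tan δ = −tan(+40.1°) × tan(+42.880°) = -0.7820, so h₀ = 2.4686 rad = 141.44°.
Daylight = 2h₀/(2π) × 43.10 h = (2.4686/π) × 43.10 = 33.87 h.

33.87 h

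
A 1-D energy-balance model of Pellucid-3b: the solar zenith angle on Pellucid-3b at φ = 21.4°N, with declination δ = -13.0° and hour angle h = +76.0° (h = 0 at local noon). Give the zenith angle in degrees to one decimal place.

θ_z = 82.1°

cos θ_z = sin φ sin δ + cos φ cos δ cos h = -0.082079 + 0.219470 = 0.137391.
θ_z = arccos(0.137391) = 82.1°.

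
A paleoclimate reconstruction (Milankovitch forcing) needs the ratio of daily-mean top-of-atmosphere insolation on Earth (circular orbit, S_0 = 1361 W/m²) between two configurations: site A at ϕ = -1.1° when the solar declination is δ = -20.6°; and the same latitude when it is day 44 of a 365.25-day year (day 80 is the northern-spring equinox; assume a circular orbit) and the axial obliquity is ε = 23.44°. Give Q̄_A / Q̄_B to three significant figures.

— Configuration A (ϕ=-1.1°):
cos h₀ = −tan(-1.1°) tan(-20.600°) = -0.0072, h₀ = 1.5780 rad.
Bracket: h₀ sin ϕ sin δ + cos ϕ cos δ sin h₀ = 1.5780×-0.01920×-0.35184 + 0.99982×0.93606×0.99997 = 0.010660 + 0.935863 = 0.946523.
Q̄ = (S_0/π) × [bracket] = (1361/π) × 0.946523 = 410.05 W/m².
— Configuration B (ϕ=-1.1°):
Solar longitude: L_s = 360° × (44 − 80)/365.25 = -35.483°, i.e. -35.483° + 360° = 324.517°.
sin δ = sin 23.44° × sin 324.517° = -0.23090, so δ = -13.350°.
cos h₀ = −tan(-1.1°) tan(-13.350°) = -0.0046, h₀ = 1.5754 rad.
Bracket: h₀ sin ϕ sin δ + cos ϕ cos δ sin h₀ = 1.5754×-0.01920×-0.23090 + 0.99982×0.97298×0.99999 = 0.006984 + 0.972795 = 0.979779.
Q̄ = (S_0/π) × [bracket] = (1361/π) × 0.979779 = 424.46 W/m².
Ratio Q̄_A / Q̄_B = 410.05 / 424.46 = 0.9661.

Q̄_A / Q̄_B ≈ 0.966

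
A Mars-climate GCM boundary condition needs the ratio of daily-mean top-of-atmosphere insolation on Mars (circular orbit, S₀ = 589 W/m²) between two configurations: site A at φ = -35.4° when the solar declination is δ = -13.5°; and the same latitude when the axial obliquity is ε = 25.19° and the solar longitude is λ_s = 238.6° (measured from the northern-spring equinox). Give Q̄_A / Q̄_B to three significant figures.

— Configuration A (φ=-35.4°):
cos H₀ = −tan(-35.4°) tan(-13.500°) = -0.1706, H₀ = 1.7423 rad.
Bracket: H₀ sin φ sin δ + cos φ cos δ sin H₀ = 1.7423×-0.57928×-0.23345 + 0.81513×0.97237×0.98534 = 0.235616 + 0.780988 = 1.016604.
Q̄ = (S₀/π) × [bracket] = (589/π) × 1.016604 = 190.60 W/m².
— Configuration B (φ=-35.4°):
Solar declination: sin δ = sin ε · sin λ_s = sin 25.19° × sin 238.6° = -0.36329, so δ = -21.302°.
cos H₀ = −tan(-35.4°) tan(-21.302°) = -0.2771, H₀ = 1.8516 rad.
Bracket: H₀ sin φ sin δ + cos φ cos δ sin H₀ = 1.8516×-0.57928×-0.36329 + 0.81513×0.93168×0.96084 = 0.389663 + 0.729701 = 1.119364.
Q̄ = (S₀/π) × [bracket] = (589/π) × 1.119364 = 209.86 W/m².
Ratio Q̄_A / Q̄_B = 190.60 / 209.86 = 0.9082.

Q̄_A / Q̄_B ≈ 0.908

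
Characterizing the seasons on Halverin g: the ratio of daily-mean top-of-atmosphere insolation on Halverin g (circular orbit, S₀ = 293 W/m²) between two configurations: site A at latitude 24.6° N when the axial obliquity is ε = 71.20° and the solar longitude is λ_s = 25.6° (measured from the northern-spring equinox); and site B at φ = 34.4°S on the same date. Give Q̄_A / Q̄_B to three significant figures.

— Configuration A (φ=+24.6°):
Solar declination: sin δ = sin ε · sin λ_s = sin 71.20° × sin 25.6° = 0.40903, so δ = +24.144°.
cos H₀ = −tan(+24.6°) tan(+24.144°) = -0.2052, H₀ = 1.7775 rad.
Bracket: H₀ sin φ sin δ + cos φ cos δ sin H₀ = 1.7775×0.41628×0.40903 + 0.90924×0.91252×0.97872 = 0.302657 + 0.812044 = 1.114701.
Q̄ = (S₀/π) × [bracket] = (293/π) × 1.114701 = 103.96 W/m².
— Configuration B (φ=-34.4°):
cos H₀ = −tan(-34.4°) tan(+24.144°) = 0.3069, H₀ = 1.2588 rad.
Bracket: H₀ sin φ sin δ + cos φ cos δ sin H₀ = 1.2588×-0.56497×0.40903 + 0.82511×0.91252×0.95174 = -0.290896 + 0.716593 = 0.425697.
Q̄ = (S₀/π) × [bracket] = (293/π) × 0.425697 = 39.703 W/m².
Ratio Q̄_A / Q̄_B = 103.96 / 39.703 = 2.618.

Q̄_A / Q̄_B ≈ 2.62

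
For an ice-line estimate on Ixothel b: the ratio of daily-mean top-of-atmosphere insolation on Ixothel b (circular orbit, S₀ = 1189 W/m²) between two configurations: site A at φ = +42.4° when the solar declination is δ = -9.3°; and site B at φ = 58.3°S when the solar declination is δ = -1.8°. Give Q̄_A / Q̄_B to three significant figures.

Q̄_A / Q̄_B ≈ 0.996

— Configuration A (φ=+42.4°):
cos H₀ = −tan(+42.4°) tan(-9.300°) = 0.1495, H₀ = 1.4207 rad.
Bracket: H₀ sin φ sin δ + cos φ cos δ sin H₀ = 1.4207×0.67430×-0.16160 + 0.73846×0.98686×0.98876 = -0.154809 + 0.720565 = 0.565756.
Q̄ = (S₀/π) × [bracket] = (1189/π) × 0.565756 = 214.12 W/m².
— Configuration B (φ=-58.3°):
cos H₀ = −tan(-58.3°) tan(-1.800°) = -0.0509, H₀ = 1.6217 rad.
Bracket: H₀ sin φ sin δ + cos φ cos δ sin H₀ = 1.6217×-0.85081×-0.03141 + 0.52547×0.99951×0.99870 = 0.043338 + 0.524530 = 0.567868.
Q̄ = (S₀/π) × [bracket] = (1189/π) × 0.567868 = 214.92 W/m².
Ratio Q̄_A / Q̄_B = 214.12 / 214.92 = 0.9963.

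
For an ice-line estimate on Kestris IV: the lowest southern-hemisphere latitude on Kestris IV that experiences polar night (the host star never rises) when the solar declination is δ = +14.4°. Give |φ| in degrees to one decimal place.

Polar night requires cos H₀ = −tan φ tan δ ≥ 1, i.e. tan φ tan δ ≤ −1.
The boundary is |tan φ| · |tan δ| = 1, so |φ| = 90° − |δ| = 90° − 14.4° = 75.6° in the southern hemisphere.

|φ| = 75.6°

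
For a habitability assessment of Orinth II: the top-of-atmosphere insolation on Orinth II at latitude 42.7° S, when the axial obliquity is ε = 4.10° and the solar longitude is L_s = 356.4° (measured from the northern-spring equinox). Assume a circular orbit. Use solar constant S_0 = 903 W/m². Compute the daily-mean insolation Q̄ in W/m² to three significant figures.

Solar declination: sin δ = sin ε · sin L_s = sin 4.10° × sin 356.4° = -0.00449, so δ = -0.257°.
cos h₀ = −tan(-42.7°) tan(-0.257°) = -0.0041, h₀ = 1.5749 rad.
Bracket: h₀ sin ϕ sin δ + cos ϕ cos δ sin h₀ = 1.5749×-0.67816×-0.00449 + 0.73491×0.99999×0.99999 = 0.004795 + 0.734895 = 0.739690.
Q̄ = (S_0/π) × [bracket] = (903/π) × 0.739690 = 212.6 W/m².

Q̄ ≈ 213 W/m²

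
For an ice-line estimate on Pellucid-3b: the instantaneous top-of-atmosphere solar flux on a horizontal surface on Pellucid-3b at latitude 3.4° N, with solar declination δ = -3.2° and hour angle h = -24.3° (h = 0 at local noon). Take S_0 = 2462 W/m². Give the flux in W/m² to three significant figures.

cos θ_z = sin ϕ sin δ + cos ϕ cos δ cos h = -0.003311 + 0.908380 = 0.905069.
Flux = S_0 · cos θ_z = 2462 × 0.905069 = 2228 W/m².

2.23e+03 W/m²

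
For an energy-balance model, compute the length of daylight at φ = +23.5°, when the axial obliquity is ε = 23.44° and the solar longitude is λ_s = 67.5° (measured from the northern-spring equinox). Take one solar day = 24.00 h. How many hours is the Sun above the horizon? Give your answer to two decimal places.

13.32 h

Solar declination: sin δ = sin ε · sin λ_s = sin 23.44° × sin 67.5° = 0.36751, so δ = +21.562°.
cos H₀ = −tan φ · tan δ = −tan(+23.5°) × tan(+21.562°) = -0.1718, so H₀ = 1.7435 rad = 99.89°.
Daylight = 2H₀/(2π) × 24.00 h = (1.7435/π) × 24.00 = 13.32 h.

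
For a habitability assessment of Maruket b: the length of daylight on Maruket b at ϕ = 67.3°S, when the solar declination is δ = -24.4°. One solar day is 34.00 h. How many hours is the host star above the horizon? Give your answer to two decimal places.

34.00 h

Sunrise equation: cos h₀ = −tan ϕ · tan δ = -1.0844 ≤ −1, so the host star never sets (polar day) and h₀ = π.
Daylight = 2h₀/(2π) × 34.00 h = (3.1416/π) × 34.00 = 34.00 h.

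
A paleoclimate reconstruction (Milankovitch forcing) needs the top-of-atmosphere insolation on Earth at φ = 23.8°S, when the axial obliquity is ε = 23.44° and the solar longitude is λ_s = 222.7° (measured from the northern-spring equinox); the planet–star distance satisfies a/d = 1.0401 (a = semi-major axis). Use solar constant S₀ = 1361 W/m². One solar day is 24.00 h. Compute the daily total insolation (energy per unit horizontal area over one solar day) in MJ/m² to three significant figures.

42.9 MJ/m²

Solar declination: sin δ = sin ε · sin λ_s = sin 23.44° × sin 222.7° = -0.26976, so δ = -15.650°.
cos H₀ = −tan(-23.8°) tan(-15.650°) = -0.1236, H₀ = 1.6947 rad.
Bracket: H₀ sin φ sin δ + cos φ cos δ sin H₀ = 1.6947×-0.40355×-0.26976 + 0.91496×0.96293×0.99234 = 0.184488 + 0.874294 = 1.058782.
Inverse-square distance factor (a/d)² = 1.0401² = 1.081808.
Q̄ = (S₀/π) × 1.081808 × [bracket] = (1361/π) × 1.081808 × 1.058782 = 496.21 W/m².
Daily total = Q̄ × 24.00 h × 3600 s/h = 496.21 × 24.00 × 3600 / 10⁶ = 42.87 MJ/m².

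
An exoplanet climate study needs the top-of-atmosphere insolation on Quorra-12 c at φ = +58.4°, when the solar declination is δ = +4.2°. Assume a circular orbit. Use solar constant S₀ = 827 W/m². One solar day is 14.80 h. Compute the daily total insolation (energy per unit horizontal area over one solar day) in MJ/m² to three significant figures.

cos H₀ = −tan(+58.4°) tan(+4.200°) = -0.1194, H₀ = 1.6904 rad.
Bracket: H₀ sin φ sin δ + cos φ cos δ sin H₀ = 1.6904×0.85173×0.07324 + 0.52399×0.99731×0.99285 = 0.105448 + 0.518844 = 0.624292.
Q̄ = (S₀/π) × [bracket] = (827/π) × 0.624292 = 164.34 W/m².
Daily total = Q̄ × 14.80 h × 3600 s/h = 164.34 × 14.80 × 3600 / 10⁶ = 8.756 MJ/m².

8.76 MJ/m²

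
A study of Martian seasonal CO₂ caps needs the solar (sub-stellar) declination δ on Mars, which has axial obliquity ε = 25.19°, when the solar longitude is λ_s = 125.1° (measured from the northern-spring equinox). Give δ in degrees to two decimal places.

sin δ = sin ε · sin λ_s = sin 25.19° × sin 125.1° = 0.348222.
δ = arcsin(0.348222) = +20.38°.

δ = +20.38°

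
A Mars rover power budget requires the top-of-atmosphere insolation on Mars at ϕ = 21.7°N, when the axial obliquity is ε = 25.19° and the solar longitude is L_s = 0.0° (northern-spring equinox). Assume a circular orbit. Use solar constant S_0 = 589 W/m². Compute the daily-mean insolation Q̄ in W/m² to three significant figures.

Solar declination: sin δ = sin ε · sin L_s = sin 25.19° × sin 0.0° = 0.00000, so δ = +0.000°.
cos h₀ = −tan(+21.7°) tan(+0.000°) = -0.0000, h₀ = 1.5708 rad.
Bracket: h₀ sin ϕ sin δ + cos ϕ cos δ sin h₀ = 1.5708×0.36975×0.00000 + 0.92913×1.00000×1.00000 = 0.000000 + 0.929130 = 0.929130.
Q̄ = (S_0/π) × [bracket] = (589/π) × 0.929130 = 174.2 W/m².

Q̄ ≈ 174 W/m²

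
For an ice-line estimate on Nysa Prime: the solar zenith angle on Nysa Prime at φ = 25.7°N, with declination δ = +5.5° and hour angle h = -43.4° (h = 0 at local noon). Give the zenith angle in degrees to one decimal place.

cos θ_z = sin φ sin δ + cos φ cos δ cos h = 0.041564 + 0.651686 = 0.693250.
θ_z = arccos(0.693250) = 46.1°.

θ_z = 46.1°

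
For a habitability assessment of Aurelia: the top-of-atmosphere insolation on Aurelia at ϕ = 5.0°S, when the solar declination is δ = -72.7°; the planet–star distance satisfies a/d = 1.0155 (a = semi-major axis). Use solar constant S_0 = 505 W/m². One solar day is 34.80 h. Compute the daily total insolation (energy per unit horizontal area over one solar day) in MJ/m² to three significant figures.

9.11 MJ/m²

cos h₀ = −tan(-5.0°) tan(-72.700°) = -0.2809, h₀ = 1.8555 rad.
Bracket: h₀ sin ϕ sin δ + cos ϕ cos δ sin h₀ = 1.8555×-0.08716×-0.95476 + 0.99619×0.29737×0.95974 = 0.154409 + 0.284311 = 0.438720.
Inverse-square distance factor (a/d)² = 1.0155² = 1.031240.
Q̄ = (S_0/π) × 1.031240 × [bracket] = (505/π) × 1.031240 × 0.438720 = 72.726 W/m².
Daily total = Q̄ × 34.80 h × 3600 s/h = 72.726 × 34.80 × 3600 / 10⁶ = 9.111 MJ/m².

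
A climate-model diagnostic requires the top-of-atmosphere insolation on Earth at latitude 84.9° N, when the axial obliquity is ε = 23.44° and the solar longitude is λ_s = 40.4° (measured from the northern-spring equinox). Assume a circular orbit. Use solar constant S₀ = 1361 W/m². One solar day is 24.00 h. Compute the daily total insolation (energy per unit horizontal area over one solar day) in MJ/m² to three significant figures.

Solar declination: sin δ = sin ε · sin λ_s = sin 23.44° × sin 40.4° = 0.25781, so δ = +14.940°.
cos H₀ = −tan(+84.9°) tan(+14.940°) = -2.9898 ≤ −1 ⇒ polar day, H₀ = π.
Bracket: H₀ sin φ sin δ + cos φ cos δ sin H₀ = 3.1416×0.99604×0.25781 + 0.08889×0.96619×0.00000 = 0.806729 + 0.000000 = 0.806729.
Q̄ = (S₀/π) × [bracket] = (1361/π) × 0.806729 = 349.49 W/m².
Daily total = Q̄ × 24.00 h × 3600 s/h = 349.49 × 24.00 × 3600 / 10⁶ = 30.20 MJ/m².

30.2 MJ/m²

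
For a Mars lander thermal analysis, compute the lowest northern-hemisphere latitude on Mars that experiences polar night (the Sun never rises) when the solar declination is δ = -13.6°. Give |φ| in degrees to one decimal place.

Polar night requires cos H₀ = −tan φ tan δ ≥ 1, i.e. tan φ tan δ ≤ −1.
The boundary is |tan φ| · |tan δ| = 1, so |φ| = 90° − |δ| = 90° − 13.6° = 76.4° in the northern hemisphere.

|φ| = 76.4°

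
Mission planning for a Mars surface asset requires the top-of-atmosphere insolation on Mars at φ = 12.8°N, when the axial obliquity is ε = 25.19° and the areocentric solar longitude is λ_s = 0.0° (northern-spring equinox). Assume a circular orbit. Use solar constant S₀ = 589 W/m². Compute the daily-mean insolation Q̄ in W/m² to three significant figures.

sin δ = sin 25.19° × sin 0.0° = 0.00000, so δ = +0.000°.
cos H₀ = −tan(+12.8°) tan(+0.000°) = -0.0000, H₀ = 1.5708 rad.
Bracket: H₀ sin φ sin δ + cos φ cos δ sin H₀ = 1.5708×0.22155×0.00000 + 0.97515×1.00000×1.00000 = 0.000000 + 0.975150 = 0.975150.
Q̄ = (S₀/π) × [bracket] = (589/π) × 0.975150 = 182.8 W/m².

Q̄ ≈ 183 W/m²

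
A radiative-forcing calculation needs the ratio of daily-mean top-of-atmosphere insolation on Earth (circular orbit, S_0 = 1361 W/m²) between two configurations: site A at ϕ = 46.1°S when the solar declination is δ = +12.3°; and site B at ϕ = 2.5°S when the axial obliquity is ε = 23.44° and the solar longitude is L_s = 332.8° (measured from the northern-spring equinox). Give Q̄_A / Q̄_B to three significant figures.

— Configuration A (ϕ=-46.1°):
cos h₀ = −tan(-46.1°) tan(+12.300°) = 0.2266, h₀ = 1.3422 rad.
Bracket: h₀ sin ϕ sin δ + cos ϕ cos δ sin h₀ = 1.3422×-0.72055×0.21303 + 0.69340×0.97705×0.97399 = -0.206026 + 0.659865 = 0.453839.
Q̄ = (S_0/π) × [bracket] = (1361/π) × 0.453839 = 196.61 W/m².
— Configuration B (ϕ=-2.5°):
Solar declination: sin δ = sin ε · sin L_s = sin 23.44° × sin 332.8° = -0.18183, so δ = -10.476°.
cos h₀ = −tan(-2.5°) tan(-10.476°) = -0.0081, h₀ = 1.5789 rad.
Bracket: h₀ sin ϕ sin δ + cos ϕ cos δ sin h₀ = 1.5789×-0.04362×-0.18183 + 0.99905×0.98333×0.99997 = 0.012523 + 0.982366 = 0.994889.
Q̄ = (S_0/π) × [bracket] = (1361/π) × 0.994889 = 431.01 W/m².
Ratio Q̄_A / Q̄_B = 196.61 / 431.01 = 0.4562.

Q̄_A / Q̄_B ≈ 0.456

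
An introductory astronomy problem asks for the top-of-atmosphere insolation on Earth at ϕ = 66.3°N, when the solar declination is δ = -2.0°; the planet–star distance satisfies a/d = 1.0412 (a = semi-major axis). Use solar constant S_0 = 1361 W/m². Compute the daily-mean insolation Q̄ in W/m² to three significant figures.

Q̄ ≈ 166 W/m²

cos h₀ = −tan(+66.3°) tan(-2.000°) = 0.0796, h₀ = 1.4912 rad.
Bracket: h₀ sin ϕ sin δ + cos ϕ cos δ sin h₀ = 1.4912×0.91566×-0.03490 + 0.40195×0.99939×0.99683 = -0.047654 + 0.400431 = 0.352777.
Inverse-square distance factor (a/d)² = 1.0412² = 1.084097.
Q̄ = (S_0/π) × 1.084097 × [bracket] = (1361/π) × 1.084097 × 0.352777 = 165.7 W/m².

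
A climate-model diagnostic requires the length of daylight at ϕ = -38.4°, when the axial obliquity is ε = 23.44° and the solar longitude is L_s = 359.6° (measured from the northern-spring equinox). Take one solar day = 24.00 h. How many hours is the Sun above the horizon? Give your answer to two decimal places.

12.02 h

Solar declination: sin δ = sin ε · sin L_s = sin 23.44° × sin 359.6° = -0.00278, so δ = -0.159°.
cos h₀ = −tan ϕ · tan δ = −tan(-38.4°) × tan(-0.159°) = -0.0022, so h₀ = 1.5730 rad = 90.13°.
Daylight = 2h₀/(2π) × 24.00 h = (1.5730/π) × 24.00 = 12.02 h.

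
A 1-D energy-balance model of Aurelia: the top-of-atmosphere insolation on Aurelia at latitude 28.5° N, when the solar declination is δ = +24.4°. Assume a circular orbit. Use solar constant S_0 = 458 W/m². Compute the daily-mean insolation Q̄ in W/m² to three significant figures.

Q̄ ≈ 165 W/m²

cos h₀ = −tan(+28.5°) tan(+24.400°) = -0.2463, h₀ = 1.8197 rad.
Bracket: h₀ sin ϕ sin δ + cos ϕ cos δ sin h₀ = 1.8197×0.47716×0.41310 + 0.87882×0.91068×0.96919 = 0.358690 + 0.775666 = 1.134356.
Q̄ = (S_0/π) × [bracket] = (458/π) × 1.134356 = 165.4 W/m².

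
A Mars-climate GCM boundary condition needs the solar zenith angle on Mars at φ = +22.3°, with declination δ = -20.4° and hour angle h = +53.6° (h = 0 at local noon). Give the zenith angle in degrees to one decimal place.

θ_z = 67.5°

cos θ_z = sin φ sin δ + cos φ cos δ cos h = -0.132268 + 0.514602 = 0.382334.
θ_z = arccos(0.382334) = 67.5°.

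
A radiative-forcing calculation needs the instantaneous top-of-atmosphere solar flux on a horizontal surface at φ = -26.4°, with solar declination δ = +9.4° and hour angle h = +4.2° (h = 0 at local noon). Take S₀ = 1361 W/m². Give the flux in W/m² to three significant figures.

1.10e+03 W/m²

cos θ_z = sin φ sin δ + cos φ cos δ cos h = -0.072620 + 0.881311 = 0.808691.
Flux = S₀ · cos θ_z = 1361 × 0.808691 = 1101 W/m².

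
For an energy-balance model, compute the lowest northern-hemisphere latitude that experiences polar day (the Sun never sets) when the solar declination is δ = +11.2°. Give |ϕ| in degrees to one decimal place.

Polar day requires cos h₀ = −tan ϕ tan δ ≤ −1, i.e. tan ϕ tan δ ≥ 1.
The boundary is |tan ϕ| · |tan δ| = 1, so |ϕ| = 90° − |δ| = 90° − 11.2° = 78.8° in the northern hemisphere.

|ϕ| = 78.8°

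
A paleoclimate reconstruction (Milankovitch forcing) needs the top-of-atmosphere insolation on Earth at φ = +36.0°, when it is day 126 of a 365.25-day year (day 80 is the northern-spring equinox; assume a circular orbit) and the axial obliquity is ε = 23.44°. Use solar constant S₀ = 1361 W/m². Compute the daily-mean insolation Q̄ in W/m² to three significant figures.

Q̄ ≈ 457 W/m²

Solar longitude: λ_s = 360° × (126 − 80)/365.25 = 45.339°.
sin δ = sin 23.44° × sin 45.339° = 0.28294, so δ = +16.436°.
cos H₀ = −tan(+36.0°) tan(+16.436°) = -0.2143, H₀ = 1.7868 rad.
Bracket: H₀ sin φ sin δ + cos φ cos δ sin H₀ = 1.7868×0.58779×0.28294 + 0.80902×0.95914×0.97676 = 0.297161 + 0.757930 = 1.055091.
Q̄ = (S₀/π) × [bracket] = (1361/π) × 1.055091 = 457.1 W/m².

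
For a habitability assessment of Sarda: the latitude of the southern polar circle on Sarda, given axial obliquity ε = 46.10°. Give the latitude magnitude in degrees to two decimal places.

The polar circle is the lowest latitude that experiences at least one full rotation of continuous darkness at the northern-summer solstice; it lies at |ϕ| = 90° − ε = 90° − 46.10° = 43.90°.

43.90°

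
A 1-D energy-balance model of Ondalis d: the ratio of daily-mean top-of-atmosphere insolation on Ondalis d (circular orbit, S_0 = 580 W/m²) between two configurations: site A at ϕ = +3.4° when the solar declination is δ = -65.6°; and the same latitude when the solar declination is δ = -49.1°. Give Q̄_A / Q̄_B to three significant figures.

Q̄_A / Q̄_B ≈ 0.566

— Configuration A (ϕ=+3.4°):
cos h₀ = −tan(+3.4°) tan(-65.600°) = 0.1310, h₀ = 1.4394 rad.
Bracket: h₀ sin ϕ sin δ + cos ϕ cos δ sin h₀ = 1.4394×0.05931×-0.91068 + 0.99824×0.41310×0.99139 = -0.077745 + 0.408822 = 0.331077.
Q̄ = (S_0/π) × [bracket] = (580/π) × 0.331077 = 61.123 W/m².
— Configuration B (ϕ=+3.4°):
cos h₀ = −tan(+3.4°) tan(-49.100°) = 0.0686, h₀ = 1.5022 rad.
Bracket: h₀ sin ϕ sin δ + cos ϕ cos δ sin h₀ = 1.5022×0.05931×-0.75585 + 0.99824×0.65474×0.99765 = -0.067343 + 0.652052 = 0.584709.
Q̄ = (S_0/π) × [bracket] = (580/π) × 0.584709 = 107.95 W/m².
Ratio Q̄_A / Q̄_B = 61.123 / 107.95 = 0.5662.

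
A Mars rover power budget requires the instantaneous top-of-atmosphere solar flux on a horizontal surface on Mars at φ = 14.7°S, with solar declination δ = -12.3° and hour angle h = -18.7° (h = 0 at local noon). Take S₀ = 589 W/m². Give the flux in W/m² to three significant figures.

cos θ_z = sin φ sin δ + cos φ cos δ cos h = 0.054058 + 0.895175 = 0.949233.
Flux = S₀ · cos θ_z = 589 × 0.949233 = 559.1 W/m².

559 W/m²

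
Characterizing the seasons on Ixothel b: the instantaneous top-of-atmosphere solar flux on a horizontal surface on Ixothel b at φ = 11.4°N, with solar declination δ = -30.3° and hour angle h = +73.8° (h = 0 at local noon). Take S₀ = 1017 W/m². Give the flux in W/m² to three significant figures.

cos θ_z = sin φ sin δ + cos φ cos δ cos h = -0.099724 + 0.236127 = 0.136403.
Flux = S₀ · cos θ_z = 1017 × 0.136403 = 138.7 W/m².

139 W/m²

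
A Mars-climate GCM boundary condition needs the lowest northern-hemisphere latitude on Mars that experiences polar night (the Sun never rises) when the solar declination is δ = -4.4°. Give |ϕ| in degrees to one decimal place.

Polar night requires cos h₀ = −tan ϕ tan δ ≥ 1, i.e. tan ϕ tan δ ≤ −1.
The boundary is |tan ϕ| · |tan δ| = 1, so |ϕ| = 90° − |δ| = 90° − 4.4° = 85.6° in the northern hemisphere.

|ϕ| = 85.6°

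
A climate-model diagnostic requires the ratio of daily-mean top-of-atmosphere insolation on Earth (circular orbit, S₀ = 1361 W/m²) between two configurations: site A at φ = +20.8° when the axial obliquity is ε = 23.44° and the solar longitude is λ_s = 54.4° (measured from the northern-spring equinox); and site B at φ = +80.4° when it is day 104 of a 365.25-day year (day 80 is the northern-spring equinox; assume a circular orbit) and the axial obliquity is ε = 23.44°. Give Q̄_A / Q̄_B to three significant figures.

Q̄_A / Q̄_B ≈ 2.16

— Configuration A (φ=+20.8°):
Solar declination: sin δ = sin ε · sin λ_s = sin 23.44° × sin 54.4° = 0.32344, so δ = +18.871°.
cos H₀ = −tan(+20.8°) tan(+18.871°) = -0.1298, H₀ = 1.7010 rad.
Bracket: H₀ sin φ sin δ + cos φ cos δ sin H₀ = 1.7010×0.35511×0.32344 + 0.93483×0.94625×0.99153 = 0.195371 + 0.877090 = 1.072461.
Q̄ = (S₀/π) × [bracket] = (1361/π) × 1.072461 = 464.61 W/m².
— Configuration B (φ=+80.4°):
Solar longitude: λ_s = 360° × (104 − 80)/365.25 = 23.655°.
sin δ = sin 23.44° × sin 23.655° = 0.15960, so δ = +9.184°.
cos H₀ = −tan(+80.4°) tan(+9.184°) = -0.9559, H₀ = 2.8435 rad.
Bracket: H₀ sin φ sin δ + cos φ cos δ sin H₀ = 2.8435×0.98600×0.15960 + 0.16677×0.98718×0.29372 = 0.447469 + 0.048356 = 0.495825.
Q̄ = (S₀/π) × [bracket] = (1361/π) × 0.495825 = 214.80 W/m².
Ratio Q̄_A / Q̄_B = 464.61 / 214.80 = 2.163.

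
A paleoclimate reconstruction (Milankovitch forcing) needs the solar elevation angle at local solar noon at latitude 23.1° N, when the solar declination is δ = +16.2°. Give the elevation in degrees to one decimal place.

83.1°

At local noon the hour angle is zero, so the zenith angle equals |ϕ − δ| = |+23.1° − (+16.200°)| = 6.900°.
Elevation = 90° − 6.900° = 83.1°.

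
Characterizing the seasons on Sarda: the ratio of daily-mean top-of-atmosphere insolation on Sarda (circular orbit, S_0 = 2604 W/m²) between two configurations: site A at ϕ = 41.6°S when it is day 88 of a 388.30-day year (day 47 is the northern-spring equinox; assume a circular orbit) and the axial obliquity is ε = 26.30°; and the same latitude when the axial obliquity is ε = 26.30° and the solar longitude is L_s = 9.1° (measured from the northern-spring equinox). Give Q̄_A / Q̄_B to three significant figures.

Q̄_A / Q̄_B ≈ 0.679

— Configuration A (ϕ=-41.6°):
Solar longitude: L_s = 360° × (88 − 47)/388.30 = 38.012°.
sin δ = sin 26.30° × sin 38.012° = 0.27285, so δ = +15.834°.
cos h₀ = −tan(-41.6°) tan(+15.834°) = 0.2518, h₀ = 1.3163 rad.
Bracket: h₀ sin ϕ sin δ + cos ϕ cos δ sin h₀ = 1.3163×-0.66393×0.27285 + 0.74780×0.96206×0.96778 = -0.238452 + 0.696248 = 0.457796.
Q̄ = (S_0/π) × [bracket] = (2604/π) × 0.457796 = 379.46 W/m².
— Configuration B (ϕ=-41.6°):
Solar declination: sin δ = sin ε · sin L_s = sin 26.30° × sin 9.1° = 0.07008, so δ = +4.018°.
cos h₀ = −tan(-41.6°) tan(+4.018°) = 0.0624, h₀ = 1.5084 rad.
Bracket: h₀ sin ϕ sin δ + cos ϕ cos δ sin h₀ = 1.5084×-0.66393×0.07008 + 0.74780×0.99754×0.99805 = -0.070183 + 0.744506 = 0.674323.
Q̄ = (S_0/π) × [bracket] = (2604/π) × 0.674323 = 558.93 W/m².
Ratio Q̄_A / Q̄_B = 379.46 / 558.93 = 0.6789.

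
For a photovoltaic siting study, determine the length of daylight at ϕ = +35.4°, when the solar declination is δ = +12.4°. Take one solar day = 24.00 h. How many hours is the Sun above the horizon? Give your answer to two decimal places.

cos h₀ = −tan ϕ · tan δ = −tan(+35.4°) × tan(+12.400°) = -0.1562, so h₀ = 1.7277 rad = 98.99°.
Daylight = 2h₀/(2π) × 24.00 h = (1.7277/π) × 24.00 = 13.20 h.

13.20 h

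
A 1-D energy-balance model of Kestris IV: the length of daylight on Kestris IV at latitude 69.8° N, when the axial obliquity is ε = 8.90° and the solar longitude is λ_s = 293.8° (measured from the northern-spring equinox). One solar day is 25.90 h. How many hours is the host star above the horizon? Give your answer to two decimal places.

Solar declination: sin δ = sin ε · sin λ_s = sin 8.90° × sin 293.8° = -0.14155, so δ = -8.138°.
cos H₀ = −tan φ · tan δ = −tan(+69.8°) × tan(-8.138°) = 0.3886, so H₀ = 1.1716 rad = 67.13°.
Daylight = 2H₀/(2π) × 25.90 h = (1.1716/π) × 25.90 = 9.66 h.

9.66 h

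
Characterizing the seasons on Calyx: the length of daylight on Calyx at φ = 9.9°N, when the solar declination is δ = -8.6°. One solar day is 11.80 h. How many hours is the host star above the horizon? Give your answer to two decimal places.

cos H₀ = −tan φ · tan δ = −tan(+9.9°) × tan(-8.600°) = 0.0264, so H₀ = 1.5444 rad = 88.49°.
Daylight = 2H₀/(2π) × 11.80 h = (1.5444/π) × 11.80 = 5.80 h.

5.80 h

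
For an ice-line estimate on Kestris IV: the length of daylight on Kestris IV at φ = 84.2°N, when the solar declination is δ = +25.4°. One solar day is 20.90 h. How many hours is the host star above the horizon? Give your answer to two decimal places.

Sunrise equation: cos H₀ = −tan φ · tan δ = -4.6747 ≤ −1, so the host star never sets (polar day) and H₀ = π.
Daylight = 2H₀/(2π) × 20.90 h = (3.1416/π) × 20.90 = 20.90 h.

20.90 h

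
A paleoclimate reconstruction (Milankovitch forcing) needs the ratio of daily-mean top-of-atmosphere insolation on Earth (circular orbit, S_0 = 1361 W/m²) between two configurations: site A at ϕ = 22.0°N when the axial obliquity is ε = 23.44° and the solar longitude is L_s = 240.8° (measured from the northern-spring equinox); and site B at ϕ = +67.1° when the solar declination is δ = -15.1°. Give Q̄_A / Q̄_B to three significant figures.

— Configuration A (ϕ=+22.0°):
Solar declination: sin δ = sin ε · sin L_s = sin 23.44° × sin 240.8° = -0.34724, so δ = -20.318°.
cos h₀ = −tan(+22.0°) tan(-20.318°) = 0.1496, h₀ = 1.4206 rad.
Bracket: h₀ sin ϕ sin δ + cos ϕ cos δ sin h₀ = 1.4206×0.37461×-0.34724 + 0.92718×0.93778×0.98875 = -0.184791 + 0.859709 = 0.674918.
Q̄ = (S_0/π) × [bracket] = (1361/π) × 0.674918 = 292.39 W/m².
— Configuration B (ϕ=+67.1°):
cos h₀ = −tan(+67.1°) tan(-15.100°) = 0.6388, h₀ = 0.8779 rad.
Bracket: h₀ sin ϕ sin δ + cos ϕ cos δ sin h₀ = 0.8779×0.92119×-0.26050 + 0.38912×0.96547×0.76941 = -0.210670 + 0.289055 = 0.078385.
Q̄ = (S_0/π) × [bracket] = (1361/π) × 0.078385 = 33.958 W/m².
Ratio Q̄_A / Q̄_B = 292.39 / 33.958 = 8.610.

Q̄_A / Q̄_B ≈ 8.61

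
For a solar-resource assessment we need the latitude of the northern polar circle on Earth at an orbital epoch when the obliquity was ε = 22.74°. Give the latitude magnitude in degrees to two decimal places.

The polar circle is the lowest latitude that experiences at least one full rotation of continuous daylight at the northern-summer solstice; it lies at |ϕ| = 90° − ε = 90° − 22.74° = 67.26°.

67.26°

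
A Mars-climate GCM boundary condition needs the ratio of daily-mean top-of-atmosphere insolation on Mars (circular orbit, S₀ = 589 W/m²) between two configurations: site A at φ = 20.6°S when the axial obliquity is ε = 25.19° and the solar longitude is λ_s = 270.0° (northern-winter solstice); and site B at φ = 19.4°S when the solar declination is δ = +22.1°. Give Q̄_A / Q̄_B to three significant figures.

Q̄_A / Q̄_B ≈ 1.60

— Configuration A (φ=-20.6°):
Solar declination: sin δ = sin ε · sin λ_s = sin 25.19° × sin 270.0° = -0.42562, so δ = -25.190°.
cos H₀ = −tan(-20.6°) tan(-25.190°) = -0.1768, H₀ = 1.7485 rad.
Bracket: H₀ sin φ sin δ + cos φ cos δ sin H₀ = 1.7485×-0.35184×-0.42562 + 0.93606×0.90490×0.98425 = 0.261838 + 0.833700 = 1.095538.
Q̄ = (S₀/π) × [bracket] = (589/π) × 1.095538 = 205.40 W/m².
— Configuration B (φ=-19.4°):
cos H₀ = −tan(-19.4°) tan(+22.100°) = 0.1430, H₀ = 1.4273 rad.
Bracket: H₀ sin φ sin δ + cos φ cos δ sin H₀ = 1.4273×-0.33216×0.37622 + 0.94322×0.92653×0.98972 = -0.178363 + 0.864938 = 0.686575.
Q̄ = (S₀/π) × [bracket] = (589/π) × 0.686575 = 128.72 W/m².
Ratio Q̄_A / Q̄_B = 205.40 / 128.72 = 1.596.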